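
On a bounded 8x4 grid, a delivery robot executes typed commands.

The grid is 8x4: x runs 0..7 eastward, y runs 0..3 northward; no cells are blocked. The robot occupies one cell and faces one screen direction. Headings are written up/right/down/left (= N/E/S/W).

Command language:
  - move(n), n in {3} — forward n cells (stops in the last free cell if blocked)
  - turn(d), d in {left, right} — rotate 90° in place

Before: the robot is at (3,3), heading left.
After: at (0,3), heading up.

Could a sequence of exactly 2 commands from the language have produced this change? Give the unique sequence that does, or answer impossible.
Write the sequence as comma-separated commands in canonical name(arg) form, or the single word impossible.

key: order matters: swapping move(3) and turn(right) lands elsewhere
t0: at (3,3), heading left
1. move(3) → at (0,3), heading left
2. turn(right) → at (0,3), heading up
all 9 alternatives checked — unique.

move(3), turn(right)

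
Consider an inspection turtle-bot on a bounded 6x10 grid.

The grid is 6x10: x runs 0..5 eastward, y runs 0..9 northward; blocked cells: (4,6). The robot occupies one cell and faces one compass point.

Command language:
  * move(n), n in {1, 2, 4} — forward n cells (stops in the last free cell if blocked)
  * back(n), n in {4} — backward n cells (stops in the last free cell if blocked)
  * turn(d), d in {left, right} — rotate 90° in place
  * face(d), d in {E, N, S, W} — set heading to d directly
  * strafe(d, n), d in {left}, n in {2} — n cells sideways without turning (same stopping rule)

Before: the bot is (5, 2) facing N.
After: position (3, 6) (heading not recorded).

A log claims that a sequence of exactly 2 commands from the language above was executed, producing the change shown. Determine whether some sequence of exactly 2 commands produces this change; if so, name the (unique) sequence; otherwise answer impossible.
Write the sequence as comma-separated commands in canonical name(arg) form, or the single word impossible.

key: running move(4) before strafe(left, 2) would end elsewhere — order is forced
start: (5, 2) facing N
t=1 strafe(left, 2) ⇒ (3, 2) facing N
t=2 move(4) ⇒ (3, 6) facing N
uniquely the one of 121 2-step routes that fits.

strafe(left, 2), move(4)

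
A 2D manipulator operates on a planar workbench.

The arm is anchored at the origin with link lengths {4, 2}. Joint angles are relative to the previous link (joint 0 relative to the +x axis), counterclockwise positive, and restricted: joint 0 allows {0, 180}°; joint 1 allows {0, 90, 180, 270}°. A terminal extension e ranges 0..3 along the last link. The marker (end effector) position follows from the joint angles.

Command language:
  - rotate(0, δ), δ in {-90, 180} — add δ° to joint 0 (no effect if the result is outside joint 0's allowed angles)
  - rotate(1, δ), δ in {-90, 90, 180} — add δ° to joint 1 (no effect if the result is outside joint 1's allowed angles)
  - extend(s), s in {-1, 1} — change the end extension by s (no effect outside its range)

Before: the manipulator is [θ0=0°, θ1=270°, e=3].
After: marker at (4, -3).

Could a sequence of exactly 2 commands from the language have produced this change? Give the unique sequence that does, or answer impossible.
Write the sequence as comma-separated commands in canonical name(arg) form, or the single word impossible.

extend(-1), extend(-1)

from: [θ0=0°, θ1=270°, e=3]
1. extend(-1) → [θ0=0°, θ1=270°, e=2]
2. extend(-1) → [θ0=0°, θ1=270°, e=1]
no other 2-command option fits: unique.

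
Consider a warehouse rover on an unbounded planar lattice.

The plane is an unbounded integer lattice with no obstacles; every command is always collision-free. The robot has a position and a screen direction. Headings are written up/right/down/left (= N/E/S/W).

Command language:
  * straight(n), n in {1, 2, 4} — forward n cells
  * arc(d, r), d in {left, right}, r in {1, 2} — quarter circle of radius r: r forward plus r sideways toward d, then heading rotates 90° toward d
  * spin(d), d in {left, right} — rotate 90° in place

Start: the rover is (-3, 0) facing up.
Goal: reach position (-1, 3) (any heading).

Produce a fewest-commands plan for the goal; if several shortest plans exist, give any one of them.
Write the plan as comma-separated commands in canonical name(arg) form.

begin: (-3, 0) facing up
1. straight(1) → (-3, 1) facing up
2. arc(right, 2) → (-1, 3) facing right
nothing shorter than 2 reaches the goal.

straight(1), arc(right, 2)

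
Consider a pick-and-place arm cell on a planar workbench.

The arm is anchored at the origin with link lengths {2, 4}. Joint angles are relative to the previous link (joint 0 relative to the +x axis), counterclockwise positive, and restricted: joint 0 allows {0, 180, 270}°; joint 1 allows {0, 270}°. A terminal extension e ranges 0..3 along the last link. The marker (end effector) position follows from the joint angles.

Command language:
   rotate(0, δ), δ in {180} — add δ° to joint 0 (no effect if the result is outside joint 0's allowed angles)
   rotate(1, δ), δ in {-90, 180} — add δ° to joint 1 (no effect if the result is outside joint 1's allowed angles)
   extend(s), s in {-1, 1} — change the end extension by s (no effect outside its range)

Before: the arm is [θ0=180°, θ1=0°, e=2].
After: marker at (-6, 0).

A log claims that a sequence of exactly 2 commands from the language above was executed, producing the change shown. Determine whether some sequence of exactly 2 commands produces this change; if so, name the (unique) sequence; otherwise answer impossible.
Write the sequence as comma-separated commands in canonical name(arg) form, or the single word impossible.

from: [θ0=180°, θ1=0°, e=2]
1. extend(-1) → [θ0=180°, θ1=0°, e=1]
2. extend(-1) → [θ0=180°, θ1=0°, e=0]
uniquely the one of 25 2-step routes that fits.

extend(-1), extend(-1)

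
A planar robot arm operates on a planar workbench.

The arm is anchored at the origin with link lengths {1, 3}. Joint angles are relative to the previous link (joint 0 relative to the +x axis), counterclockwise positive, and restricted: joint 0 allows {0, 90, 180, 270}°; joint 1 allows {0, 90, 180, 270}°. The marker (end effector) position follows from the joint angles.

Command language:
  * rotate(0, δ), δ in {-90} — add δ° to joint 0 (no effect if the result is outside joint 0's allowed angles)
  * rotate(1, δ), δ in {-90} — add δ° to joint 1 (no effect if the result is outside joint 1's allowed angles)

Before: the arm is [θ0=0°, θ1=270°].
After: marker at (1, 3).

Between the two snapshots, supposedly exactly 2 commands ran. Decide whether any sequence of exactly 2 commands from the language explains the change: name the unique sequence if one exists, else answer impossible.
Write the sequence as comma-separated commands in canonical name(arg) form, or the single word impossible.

t0: [θ0=0°, θ1=270°]
[1] after rotate(1, -90): [θ0=0°, θ1=180°]
[2] after rotate(1, -90): [θ0=0°, θ1=90°]
no rival 2-sequence matches.

rotate(1, -90), rotate(1, -90)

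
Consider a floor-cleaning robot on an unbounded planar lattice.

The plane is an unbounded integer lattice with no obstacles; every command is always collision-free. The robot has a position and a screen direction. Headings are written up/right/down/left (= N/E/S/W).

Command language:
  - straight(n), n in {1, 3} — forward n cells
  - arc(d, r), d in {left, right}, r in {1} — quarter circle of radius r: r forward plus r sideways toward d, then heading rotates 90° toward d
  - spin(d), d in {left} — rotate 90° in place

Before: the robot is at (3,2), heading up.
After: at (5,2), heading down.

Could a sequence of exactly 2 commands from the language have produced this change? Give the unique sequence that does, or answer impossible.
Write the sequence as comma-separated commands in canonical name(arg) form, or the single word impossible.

key: cell and facing (now S) both changed — the 2 commands mix motion and turning
t0: at (3,2), heading up
step 1 (arc(right, 1)): at (4,3), heading right
step 2 (arc(right, 1)): at (5,2), heading down
all 25 alternatives checked — unique.

arc(right, 1), arc(right, 1)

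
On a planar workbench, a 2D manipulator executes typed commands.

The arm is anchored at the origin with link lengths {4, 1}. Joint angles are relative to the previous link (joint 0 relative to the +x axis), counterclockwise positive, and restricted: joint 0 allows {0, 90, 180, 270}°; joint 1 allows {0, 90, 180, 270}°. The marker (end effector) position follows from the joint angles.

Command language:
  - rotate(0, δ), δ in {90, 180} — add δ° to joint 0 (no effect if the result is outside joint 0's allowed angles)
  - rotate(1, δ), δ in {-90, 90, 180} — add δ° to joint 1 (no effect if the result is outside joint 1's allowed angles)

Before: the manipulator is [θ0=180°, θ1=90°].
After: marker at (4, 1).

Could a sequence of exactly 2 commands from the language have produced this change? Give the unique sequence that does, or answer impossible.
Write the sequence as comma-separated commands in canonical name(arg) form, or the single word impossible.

begin: [θ0=180°, θ1=90°]
[1] after rotate(0, 90): [θ0=270°, θ1=90°]
[2] after rotate(0, 90): [θ0=0°, θ1=90°]
uniquely the one of 25 2-step routes that fits.

rotate(0, 90), rotate(0, 90)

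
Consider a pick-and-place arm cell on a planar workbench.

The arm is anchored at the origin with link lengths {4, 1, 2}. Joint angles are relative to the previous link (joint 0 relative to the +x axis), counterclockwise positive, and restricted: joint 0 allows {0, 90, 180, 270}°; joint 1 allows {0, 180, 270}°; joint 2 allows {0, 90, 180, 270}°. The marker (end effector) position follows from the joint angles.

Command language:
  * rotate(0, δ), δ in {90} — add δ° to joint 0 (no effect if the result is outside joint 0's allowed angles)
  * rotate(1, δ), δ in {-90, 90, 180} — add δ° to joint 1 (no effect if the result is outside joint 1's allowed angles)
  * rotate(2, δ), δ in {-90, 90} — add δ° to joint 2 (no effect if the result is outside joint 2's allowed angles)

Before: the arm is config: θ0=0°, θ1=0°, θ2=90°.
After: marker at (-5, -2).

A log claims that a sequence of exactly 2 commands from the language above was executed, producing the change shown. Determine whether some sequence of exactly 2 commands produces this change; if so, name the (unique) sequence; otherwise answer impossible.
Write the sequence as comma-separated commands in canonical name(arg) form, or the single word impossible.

from: config: θ0=0°, θ1=0°, θ2=90°
[1] after rotate(0, 90): config: θ0=90°, θ1=0°, θ2=90°
[2] after rotate(0, 90): config: θ0=180°, θ1=0°, θ2=90°
no other 2-command option fits: unique.

rotate(0, 90), rotate(0, 90)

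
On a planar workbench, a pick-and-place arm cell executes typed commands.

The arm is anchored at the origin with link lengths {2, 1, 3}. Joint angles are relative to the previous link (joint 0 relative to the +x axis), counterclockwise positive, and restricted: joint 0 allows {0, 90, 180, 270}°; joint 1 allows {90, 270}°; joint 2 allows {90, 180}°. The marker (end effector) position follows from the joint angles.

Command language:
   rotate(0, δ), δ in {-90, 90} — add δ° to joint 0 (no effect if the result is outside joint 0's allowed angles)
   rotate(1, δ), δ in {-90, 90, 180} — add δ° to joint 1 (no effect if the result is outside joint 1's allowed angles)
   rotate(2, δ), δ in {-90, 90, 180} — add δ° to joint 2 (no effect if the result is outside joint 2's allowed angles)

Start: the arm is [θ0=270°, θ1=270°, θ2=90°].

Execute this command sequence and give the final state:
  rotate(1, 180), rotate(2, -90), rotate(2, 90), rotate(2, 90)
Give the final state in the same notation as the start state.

[θ0=270°, θ1=90°, θ2=180°]

from: [θ0=270°, θ1=270°, θ2=90°]
[1] after rotate(1, 180): [θ0=270°, θ1=90°, θ2=90°]
[2] after rotate(2, -90): [θ0=270°, θ1=90°, θ2=90°]
[3] after rotate(2, 90): [θ0=270°, θ1=90°, θ2=180°]
[4] after rotate(2, 90): [θ0=270°, θ1=90°, θ2=180°]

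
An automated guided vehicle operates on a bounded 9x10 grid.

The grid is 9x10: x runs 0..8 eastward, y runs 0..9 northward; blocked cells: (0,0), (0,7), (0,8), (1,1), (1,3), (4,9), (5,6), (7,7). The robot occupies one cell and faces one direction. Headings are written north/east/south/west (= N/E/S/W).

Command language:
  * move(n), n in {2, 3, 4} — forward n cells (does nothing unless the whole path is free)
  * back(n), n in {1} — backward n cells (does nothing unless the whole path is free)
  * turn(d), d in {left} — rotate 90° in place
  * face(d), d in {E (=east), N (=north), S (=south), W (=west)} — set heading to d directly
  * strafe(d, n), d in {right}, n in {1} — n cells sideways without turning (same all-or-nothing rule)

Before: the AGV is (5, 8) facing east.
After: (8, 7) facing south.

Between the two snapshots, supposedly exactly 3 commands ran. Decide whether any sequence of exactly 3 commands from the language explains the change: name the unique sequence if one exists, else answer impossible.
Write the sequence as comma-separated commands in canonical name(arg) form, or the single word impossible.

move(3), strafe(right, 1), face(S)

key: order matters: swapping move(3) and face(S) lands elsewhere
initial: (5, 8) facing east
1. move(3) → (8, 8) facing east
2. strafe(right, 1) → (8, 7) facing east
3. face(S) → (8, 7) facing south
uniquely the one of 1000 3-step routes that fits.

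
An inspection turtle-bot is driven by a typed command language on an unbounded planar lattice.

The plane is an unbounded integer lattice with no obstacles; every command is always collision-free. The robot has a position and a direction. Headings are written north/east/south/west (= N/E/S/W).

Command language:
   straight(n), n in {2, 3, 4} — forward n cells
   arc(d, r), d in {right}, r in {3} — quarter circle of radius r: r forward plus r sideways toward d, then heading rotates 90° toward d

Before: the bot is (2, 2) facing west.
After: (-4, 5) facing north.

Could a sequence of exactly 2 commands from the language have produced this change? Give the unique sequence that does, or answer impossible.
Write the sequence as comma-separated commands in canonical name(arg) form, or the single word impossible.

key: running arc(right, 3) before straight(3) would end elsewhere — order is forced
t0: (2, 2) facing west
t=1 straight(3) ⇒ (-1, 2) facing west
t=2 arc(right, 3) ⇒ (-4, 5) facing north
all 16 alternatives checked — unique.

straight(3), arc(right, 3)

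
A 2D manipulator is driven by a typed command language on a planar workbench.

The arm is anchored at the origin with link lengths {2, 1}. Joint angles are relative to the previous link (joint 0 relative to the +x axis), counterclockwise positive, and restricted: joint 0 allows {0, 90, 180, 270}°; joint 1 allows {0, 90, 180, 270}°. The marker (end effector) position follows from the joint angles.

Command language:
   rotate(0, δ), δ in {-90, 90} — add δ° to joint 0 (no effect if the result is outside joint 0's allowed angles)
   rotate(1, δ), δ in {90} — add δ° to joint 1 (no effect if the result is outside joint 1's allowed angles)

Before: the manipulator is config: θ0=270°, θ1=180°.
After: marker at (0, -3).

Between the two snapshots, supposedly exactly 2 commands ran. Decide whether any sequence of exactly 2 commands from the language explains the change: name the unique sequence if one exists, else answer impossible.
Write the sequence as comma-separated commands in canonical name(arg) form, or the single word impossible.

rotate(1, 90), rotate(1, 90)

begin: config: θ0=270°, θ1=180°
t=1 rotate(1, 90) ⇒ config: θ0=270°, θ1=270°
t=2 rotate(1, 90) ⇒ config: θ0=270°, θ1=0°
no rival 2-sequence matches.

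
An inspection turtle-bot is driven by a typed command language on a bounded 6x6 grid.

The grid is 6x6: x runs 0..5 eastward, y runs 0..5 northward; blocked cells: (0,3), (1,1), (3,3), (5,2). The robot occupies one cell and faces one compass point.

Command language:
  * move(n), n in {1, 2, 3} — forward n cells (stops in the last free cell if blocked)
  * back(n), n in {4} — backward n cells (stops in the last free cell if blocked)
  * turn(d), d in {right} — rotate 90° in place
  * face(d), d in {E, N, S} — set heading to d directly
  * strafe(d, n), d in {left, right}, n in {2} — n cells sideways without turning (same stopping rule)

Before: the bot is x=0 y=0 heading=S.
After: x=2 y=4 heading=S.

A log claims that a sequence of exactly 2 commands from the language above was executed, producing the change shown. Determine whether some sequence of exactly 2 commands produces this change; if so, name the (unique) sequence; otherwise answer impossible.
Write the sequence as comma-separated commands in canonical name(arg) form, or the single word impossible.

strafe(left, 2), back(4)

key: order matters: swapping strafe(left, 2) and back(4) lands elsewhere
from: x=0 y=0 heading=S
[1] after strafe(left, 2): x=2 y=0 heading=S
[2] after back(4): x=2 y=4 heading=S
all 100 alternatives checked — unique.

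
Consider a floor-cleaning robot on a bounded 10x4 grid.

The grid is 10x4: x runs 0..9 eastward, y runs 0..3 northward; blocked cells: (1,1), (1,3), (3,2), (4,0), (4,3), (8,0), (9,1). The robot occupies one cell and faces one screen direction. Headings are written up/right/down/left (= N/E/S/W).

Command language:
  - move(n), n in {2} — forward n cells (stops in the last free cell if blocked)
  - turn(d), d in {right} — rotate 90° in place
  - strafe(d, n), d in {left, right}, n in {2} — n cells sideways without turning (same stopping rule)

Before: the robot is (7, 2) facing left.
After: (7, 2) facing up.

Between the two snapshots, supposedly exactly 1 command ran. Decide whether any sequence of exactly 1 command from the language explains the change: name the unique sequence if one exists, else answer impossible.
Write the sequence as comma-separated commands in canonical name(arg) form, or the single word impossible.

turn(right)

key: parked at (7,2) the whole time — nothing moves the robot
from: (7, 2) facing left
1. turn(right) → (7, 2) facing up
no other 1-command option fits: unique.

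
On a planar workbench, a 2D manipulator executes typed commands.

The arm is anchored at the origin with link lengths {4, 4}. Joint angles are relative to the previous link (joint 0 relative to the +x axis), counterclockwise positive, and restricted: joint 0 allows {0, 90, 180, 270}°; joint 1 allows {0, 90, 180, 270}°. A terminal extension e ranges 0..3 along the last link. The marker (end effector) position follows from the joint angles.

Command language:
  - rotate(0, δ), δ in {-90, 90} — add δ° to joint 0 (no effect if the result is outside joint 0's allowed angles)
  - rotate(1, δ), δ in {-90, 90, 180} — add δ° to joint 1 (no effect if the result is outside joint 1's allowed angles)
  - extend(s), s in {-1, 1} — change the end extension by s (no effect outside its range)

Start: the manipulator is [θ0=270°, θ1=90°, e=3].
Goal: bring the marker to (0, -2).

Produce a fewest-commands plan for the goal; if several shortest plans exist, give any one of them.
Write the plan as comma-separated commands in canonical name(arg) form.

rotate(0, -90), rotate(0, -90), rotate(1, 90), extend(-1)

t0: [θ0=270°, θ1=90°, e=3]
[1] after rotate(0, -90): [θ0=180°, θ1=90°, e=3]
[2] after rotate(0, -90): [θ0=90°, θ1=90°, e=3]
[3] after rotate(1, 90): [θ0=90°, θ1=180°, e=3]
[4] after extend(-1): [θ0=90°, θ1=180°, e=2]
nothing shorter than 4 reaches the goal.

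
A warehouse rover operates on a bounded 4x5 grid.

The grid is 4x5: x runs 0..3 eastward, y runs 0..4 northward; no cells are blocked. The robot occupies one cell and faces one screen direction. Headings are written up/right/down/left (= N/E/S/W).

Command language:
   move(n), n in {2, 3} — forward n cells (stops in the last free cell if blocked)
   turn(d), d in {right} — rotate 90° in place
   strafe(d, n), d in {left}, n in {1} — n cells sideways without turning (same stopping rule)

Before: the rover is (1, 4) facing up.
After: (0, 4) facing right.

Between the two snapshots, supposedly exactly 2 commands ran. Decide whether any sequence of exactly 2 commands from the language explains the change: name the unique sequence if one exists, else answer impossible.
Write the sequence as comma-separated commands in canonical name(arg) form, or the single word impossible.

key: position moved to (0,4) AND the heading swung to E — translation plus rotation needed
from: (1, 4) facing up
step 1 (strafe(left, 1)): (0, 4) facing up
step 2 (turn(right)): (0, 4) facing right
uniquely the one of 16 2-step routes that fits.

strafe(left, 1), turn(right)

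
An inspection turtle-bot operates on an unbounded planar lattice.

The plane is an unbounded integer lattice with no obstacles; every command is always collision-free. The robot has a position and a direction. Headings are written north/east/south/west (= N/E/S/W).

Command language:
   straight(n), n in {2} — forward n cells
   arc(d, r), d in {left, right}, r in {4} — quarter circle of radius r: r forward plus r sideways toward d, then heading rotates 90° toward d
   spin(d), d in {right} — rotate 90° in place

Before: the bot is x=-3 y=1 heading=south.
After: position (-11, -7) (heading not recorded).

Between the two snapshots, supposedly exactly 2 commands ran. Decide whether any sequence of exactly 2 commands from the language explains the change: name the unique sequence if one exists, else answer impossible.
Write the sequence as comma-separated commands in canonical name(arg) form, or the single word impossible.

arc(right, 4), arc(left, 4)

key: running arc(left, 4) before arc(right, 4) would end elsewhere — order is forced
begin: x=-3 y=1 heading=south
[1] after arc(right, 4): x=-7 y=-3 heading=west
[2] after arc(left, 4): x=-11 y=-7 heading=south
uniquely the one of 16 2-step routes that fits.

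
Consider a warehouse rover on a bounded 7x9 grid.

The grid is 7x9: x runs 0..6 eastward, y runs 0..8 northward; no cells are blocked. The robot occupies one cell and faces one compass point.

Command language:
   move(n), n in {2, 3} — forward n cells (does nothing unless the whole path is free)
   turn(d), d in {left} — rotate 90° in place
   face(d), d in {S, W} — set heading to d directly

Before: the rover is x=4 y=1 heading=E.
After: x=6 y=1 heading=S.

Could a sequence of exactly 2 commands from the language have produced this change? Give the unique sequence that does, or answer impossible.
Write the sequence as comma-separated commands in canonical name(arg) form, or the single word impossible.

key: position moved to (6,1) AND the heading swung to S — translation plus rotation needed
t0: x=4 y=1 heading=E
[1] after move(2): x=6 y=1 heading=E
[2] after face(S): x=6 y=1 heading=S
uniquely the one of 25 2-step routes that fits.

move(2), face(S)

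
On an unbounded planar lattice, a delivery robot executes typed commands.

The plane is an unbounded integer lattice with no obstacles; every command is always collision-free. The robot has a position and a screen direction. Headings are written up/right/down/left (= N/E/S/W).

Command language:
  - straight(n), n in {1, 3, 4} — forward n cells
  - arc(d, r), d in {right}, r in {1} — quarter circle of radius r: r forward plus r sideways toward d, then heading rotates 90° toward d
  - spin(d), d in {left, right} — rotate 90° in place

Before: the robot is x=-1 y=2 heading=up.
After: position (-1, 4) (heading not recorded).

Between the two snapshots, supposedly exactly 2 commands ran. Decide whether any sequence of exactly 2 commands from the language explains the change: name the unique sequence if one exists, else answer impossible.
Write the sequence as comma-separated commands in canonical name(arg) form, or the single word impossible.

t0: x=-1 y=2 heading=up
[1] after straight(1): x=-1 y=3 heading=up
[2] after straight(1): x=-1 y=4 heading=up
no other 2-command option fits: unique.

straight(1), straight(1)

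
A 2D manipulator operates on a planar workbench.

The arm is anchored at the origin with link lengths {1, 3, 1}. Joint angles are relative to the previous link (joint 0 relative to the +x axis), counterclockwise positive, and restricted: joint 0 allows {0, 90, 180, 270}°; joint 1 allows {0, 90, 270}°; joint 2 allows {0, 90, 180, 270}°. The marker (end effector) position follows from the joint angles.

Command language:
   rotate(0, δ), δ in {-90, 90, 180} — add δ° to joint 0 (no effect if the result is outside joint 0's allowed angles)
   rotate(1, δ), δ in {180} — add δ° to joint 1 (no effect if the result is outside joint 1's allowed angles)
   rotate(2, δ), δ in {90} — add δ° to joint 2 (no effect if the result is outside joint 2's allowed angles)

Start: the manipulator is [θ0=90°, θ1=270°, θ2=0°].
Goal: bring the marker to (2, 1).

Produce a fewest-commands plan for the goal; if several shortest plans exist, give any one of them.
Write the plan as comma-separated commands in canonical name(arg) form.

rotate(2, 90), rotate(2, 90)

from: [θ0=90°, θ1=270°, θ2=0°]
t=1 rotate(2, 90) ⇒ [θ0=90°, θ1=270°, θ2=90°]
t=2 rotate(2, 90) ⇒ [θ0=90°, θ1=270°, θ2=180°]
minimal: 2 command(s), checked below 2.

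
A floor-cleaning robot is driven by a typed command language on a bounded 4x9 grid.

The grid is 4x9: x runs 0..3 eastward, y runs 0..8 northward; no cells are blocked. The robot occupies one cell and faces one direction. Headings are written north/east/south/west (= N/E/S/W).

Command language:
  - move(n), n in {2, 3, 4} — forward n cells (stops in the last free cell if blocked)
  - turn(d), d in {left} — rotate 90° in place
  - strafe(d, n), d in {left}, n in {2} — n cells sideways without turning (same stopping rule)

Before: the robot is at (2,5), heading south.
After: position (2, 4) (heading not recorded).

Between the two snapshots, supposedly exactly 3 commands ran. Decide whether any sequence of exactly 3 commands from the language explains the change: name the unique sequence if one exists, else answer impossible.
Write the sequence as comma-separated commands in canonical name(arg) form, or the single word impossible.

key: order matters: swapping move(3) and strafe(left, 2) lands elsewhere
begin: at (2,5), heading south
1. move(3) → at (2,2), heading south
2. turn(left) → at (2,2), heading east
3. strafe(left, 2) → at (2,4), heading east
uniquely the one of 125 3-step routes that fits.

move(3), turn(left), strafe(left, 2)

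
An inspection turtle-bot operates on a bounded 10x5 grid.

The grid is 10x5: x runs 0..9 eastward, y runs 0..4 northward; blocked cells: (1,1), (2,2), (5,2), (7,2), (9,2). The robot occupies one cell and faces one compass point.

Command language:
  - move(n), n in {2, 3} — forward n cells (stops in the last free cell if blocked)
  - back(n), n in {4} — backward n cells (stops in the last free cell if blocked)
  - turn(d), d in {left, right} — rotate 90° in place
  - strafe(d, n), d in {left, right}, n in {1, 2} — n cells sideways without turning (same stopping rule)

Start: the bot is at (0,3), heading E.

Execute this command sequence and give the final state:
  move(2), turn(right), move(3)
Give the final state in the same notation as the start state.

t0: at (0,3), heading E
1. move(2) → at (2,3), heading E
2. turn(right) → at (2,3), heading S
3. move(3) → at (2,3), heading S

at (2,3), heading S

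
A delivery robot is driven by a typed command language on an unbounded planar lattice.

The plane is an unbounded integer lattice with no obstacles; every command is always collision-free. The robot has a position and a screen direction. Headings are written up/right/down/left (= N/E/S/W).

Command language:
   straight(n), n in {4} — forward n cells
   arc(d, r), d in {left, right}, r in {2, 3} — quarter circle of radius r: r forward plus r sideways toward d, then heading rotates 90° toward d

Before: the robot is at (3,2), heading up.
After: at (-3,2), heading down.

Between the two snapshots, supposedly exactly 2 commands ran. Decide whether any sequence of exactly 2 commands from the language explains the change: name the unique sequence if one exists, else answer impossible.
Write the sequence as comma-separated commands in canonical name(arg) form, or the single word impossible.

arc(left, 3), arc(left, 3)

key: position moved to (-3,2) AND the heading swung to S — translation plus rotation needed
initial: at (3,2), heading up
1. arc(left, 3) → at (0,5), heading left
2. arc(left, 3) → at (-3,2), heading down
no rival 2-sequence matches.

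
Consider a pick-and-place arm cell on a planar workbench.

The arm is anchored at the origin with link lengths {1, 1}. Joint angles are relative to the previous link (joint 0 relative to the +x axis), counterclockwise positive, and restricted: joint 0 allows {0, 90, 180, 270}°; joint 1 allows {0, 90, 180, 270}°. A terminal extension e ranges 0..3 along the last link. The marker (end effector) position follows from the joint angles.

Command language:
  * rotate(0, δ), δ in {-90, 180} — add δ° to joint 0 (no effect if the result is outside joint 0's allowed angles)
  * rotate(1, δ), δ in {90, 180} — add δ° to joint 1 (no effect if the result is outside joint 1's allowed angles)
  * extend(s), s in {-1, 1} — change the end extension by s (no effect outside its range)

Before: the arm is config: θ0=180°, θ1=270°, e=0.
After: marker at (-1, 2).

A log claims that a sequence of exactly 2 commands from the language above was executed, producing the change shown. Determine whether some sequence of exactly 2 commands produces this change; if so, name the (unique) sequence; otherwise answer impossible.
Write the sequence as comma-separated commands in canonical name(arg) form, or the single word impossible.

key: running extend(1) before extend(-1) would end elsewhere — order is forced
t0: config: θ0=180°, θ1=270°, e=0
1. extend(-1) → config: θ0=180°, θ1=270°, e=0
2. extend(1) → config: θ0=180°, θ1=270°, e=1
no rival 2-sequence matches.

extend(-1), extend(1)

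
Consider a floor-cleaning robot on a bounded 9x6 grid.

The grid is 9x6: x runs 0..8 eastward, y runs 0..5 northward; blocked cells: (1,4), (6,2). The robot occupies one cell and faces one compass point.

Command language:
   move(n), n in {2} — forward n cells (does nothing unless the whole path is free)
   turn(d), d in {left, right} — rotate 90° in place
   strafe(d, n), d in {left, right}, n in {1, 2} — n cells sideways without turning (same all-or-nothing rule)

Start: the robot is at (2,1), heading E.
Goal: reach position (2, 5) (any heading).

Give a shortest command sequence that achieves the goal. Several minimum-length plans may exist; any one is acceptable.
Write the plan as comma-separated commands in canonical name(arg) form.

begin: at (2,1), heading E
[1] after strafe(left, 2): at (2,3), heading E
[2] after strafe(left, 2): at (2,5), heading E
shorter routes all fall short; 2 is best.

strafe(left, 2), strafe(left, 2)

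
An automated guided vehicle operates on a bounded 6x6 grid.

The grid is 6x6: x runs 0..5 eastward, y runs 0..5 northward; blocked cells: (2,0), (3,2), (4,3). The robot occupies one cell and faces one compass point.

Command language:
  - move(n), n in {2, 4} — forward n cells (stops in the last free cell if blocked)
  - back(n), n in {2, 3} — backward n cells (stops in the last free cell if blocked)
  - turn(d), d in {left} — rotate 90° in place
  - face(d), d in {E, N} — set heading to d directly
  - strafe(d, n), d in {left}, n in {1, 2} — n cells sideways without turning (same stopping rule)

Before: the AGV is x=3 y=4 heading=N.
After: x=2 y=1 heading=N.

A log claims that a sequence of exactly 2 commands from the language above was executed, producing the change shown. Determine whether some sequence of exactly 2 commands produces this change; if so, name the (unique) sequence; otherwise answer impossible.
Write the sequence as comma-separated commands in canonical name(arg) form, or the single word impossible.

strafe(left, 1), back(3)

key: still facing N at the end — nothing in the sequence rotates
start: x=3 y=4 heading=N
1. strafe(left, 1) → x=2 y=4 heading=N
2. back(3) → x=2 y=1 heading=N
no rival 2-sequence matches.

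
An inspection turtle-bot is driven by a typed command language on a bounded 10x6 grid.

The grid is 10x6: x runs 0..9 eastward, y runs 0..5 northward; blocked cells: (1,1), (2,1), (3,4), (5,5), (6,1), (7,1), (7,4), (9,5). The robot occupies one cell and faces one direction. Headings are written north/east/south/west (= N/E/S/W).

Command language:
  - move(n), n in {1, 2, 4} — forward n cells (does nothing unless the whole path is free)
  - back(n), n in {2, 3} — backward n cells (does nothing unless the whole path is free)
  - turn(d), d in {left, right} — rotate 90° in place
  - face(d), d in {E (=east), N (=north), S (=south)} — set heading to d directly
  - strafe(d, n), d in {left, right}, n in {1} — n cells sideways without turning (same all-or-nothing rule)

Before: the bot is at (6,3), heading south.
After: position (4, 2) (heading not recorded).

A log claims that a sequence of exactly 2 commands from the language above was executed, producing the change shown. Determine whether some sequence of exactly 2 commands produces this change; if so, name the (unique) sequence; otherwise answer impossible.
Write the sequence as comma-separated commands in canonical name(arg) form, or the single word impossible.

every 2-command combo misses the target.

impossible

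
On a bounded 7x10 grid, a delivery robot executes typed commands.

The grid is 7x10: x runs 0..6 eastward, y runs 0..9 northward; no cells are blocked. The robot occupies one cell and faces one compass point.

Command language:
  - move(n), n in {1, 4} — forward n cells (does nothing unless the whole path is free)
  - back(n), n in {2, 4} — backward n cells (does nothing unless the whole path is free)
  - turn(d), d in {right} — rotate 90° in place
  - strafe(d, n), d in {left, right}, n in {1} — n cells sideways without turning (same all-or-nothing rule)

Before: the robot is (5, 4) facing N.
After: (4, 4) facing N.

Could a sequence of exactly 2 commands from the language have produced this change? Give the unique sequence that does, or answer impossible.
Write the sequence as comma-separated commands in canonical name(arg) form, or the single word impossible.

all 49 sequences checked — none match.

impossible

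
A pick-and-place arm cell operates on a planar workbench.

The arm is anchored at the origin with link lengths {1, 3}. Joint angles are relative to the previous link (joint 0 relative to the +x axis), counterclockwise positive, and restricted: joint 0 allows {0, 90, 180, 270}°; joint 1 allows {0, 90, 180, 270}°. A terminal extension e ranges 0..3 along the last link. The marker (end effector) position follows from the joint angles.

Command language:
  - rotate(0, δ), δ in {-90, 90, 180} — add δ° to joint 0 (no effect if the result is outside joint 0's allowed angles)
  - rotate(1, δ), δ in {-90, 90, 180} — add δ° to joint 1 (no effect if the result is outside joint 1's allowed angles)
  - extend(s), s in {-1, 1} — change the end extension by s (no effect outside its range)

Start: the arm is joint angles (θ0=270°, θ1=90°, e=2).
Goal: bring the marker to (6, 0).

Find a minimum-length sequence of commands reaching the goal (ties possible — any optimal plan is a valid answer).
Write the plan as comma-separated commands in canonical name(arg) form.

from: joint angles (θ0=270°, θ1=90°, e=2)
t=1 rotate(0, 90) ⇒ joint angles (θ0=0°, θ1=90°, e=2)
t=2 rotate(1, -90) ⇒ joint angles (θ0=0°, θ1=0°, e=2)
shorter routes all fall short; 2 is best.

rotate(0, 90), rotate(1, -90)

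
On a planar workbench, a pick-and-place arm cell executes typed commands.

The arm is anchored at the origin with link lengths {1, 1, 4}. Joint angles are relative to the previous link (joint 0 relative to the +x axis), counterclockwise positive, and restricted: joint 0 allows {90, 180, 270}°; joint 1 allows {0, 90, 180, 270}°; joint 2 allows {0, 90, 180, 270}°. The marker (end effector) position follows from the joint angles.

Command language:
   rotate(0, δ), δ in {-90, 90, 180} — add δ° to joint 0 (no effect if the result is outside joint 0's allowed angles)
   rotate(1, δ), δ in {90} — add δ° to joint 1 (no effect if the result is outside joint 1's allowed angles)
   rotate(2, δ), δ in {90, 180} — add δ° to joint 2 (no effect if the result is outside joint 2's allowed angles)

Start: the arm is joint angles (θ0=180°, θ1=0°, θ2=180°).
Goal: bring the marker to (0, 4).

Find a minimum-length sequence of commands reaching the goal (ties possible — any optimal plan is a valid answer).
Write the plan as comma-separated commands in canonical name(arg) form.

t0: joint angles (θ0=180°, θ1=0°, θ2=180°)
1. rotate(0, -90) → joint angles (θ0=90°, θ1=0°, θ2=180°)
2. rotate(1, 90) → joint angles (θ0=90°, θ1=90°, θ2=180°)
3. rotate(1, 90) → joint angles (θ0=90°, θ1=180°, θ2=180°)
nothing shorter than 3 reaches the goal.

rotate(0, -90), rotate(1, 90), rotate(1, 90)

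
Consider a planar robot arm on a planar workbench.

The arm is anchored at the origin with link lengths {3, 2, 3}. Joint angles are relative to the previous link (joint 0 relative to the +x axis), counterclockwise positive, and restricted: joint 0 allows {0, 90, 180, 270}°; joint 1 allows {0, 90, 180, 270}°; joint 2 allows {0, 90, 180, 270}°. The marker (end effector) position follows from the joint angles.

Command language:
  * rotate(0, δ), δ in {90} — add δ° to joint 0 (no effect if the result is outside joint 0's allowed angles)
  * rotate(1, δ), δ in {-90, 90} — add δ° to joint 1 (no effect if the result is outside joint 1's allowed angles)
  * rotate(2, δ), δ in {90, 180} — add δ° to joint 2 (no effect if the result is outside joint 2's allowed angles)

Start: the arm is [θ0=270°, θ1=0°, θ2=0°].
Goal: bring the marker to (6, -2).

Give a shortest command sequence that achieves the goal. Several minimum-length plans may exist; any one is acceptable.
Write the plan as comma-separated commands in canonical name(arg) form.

begin: [θ0=270°, θ1=0°, θ2=0°]
step 1 (rotate(2, 90)): [θ0=270°, θ1=0°, θ2=90°]
step 2 (rotate(1, -90)): [θ0=270°, θ1=270°, θ2=90°]
step 3 (rotate(0, 90)): [θ0=0°, θ1=270°, θ2=90°]
nothing shorter than 3 reaches the goal.

rotate(2, 90), rotate(1, -90), rotate(0, 90)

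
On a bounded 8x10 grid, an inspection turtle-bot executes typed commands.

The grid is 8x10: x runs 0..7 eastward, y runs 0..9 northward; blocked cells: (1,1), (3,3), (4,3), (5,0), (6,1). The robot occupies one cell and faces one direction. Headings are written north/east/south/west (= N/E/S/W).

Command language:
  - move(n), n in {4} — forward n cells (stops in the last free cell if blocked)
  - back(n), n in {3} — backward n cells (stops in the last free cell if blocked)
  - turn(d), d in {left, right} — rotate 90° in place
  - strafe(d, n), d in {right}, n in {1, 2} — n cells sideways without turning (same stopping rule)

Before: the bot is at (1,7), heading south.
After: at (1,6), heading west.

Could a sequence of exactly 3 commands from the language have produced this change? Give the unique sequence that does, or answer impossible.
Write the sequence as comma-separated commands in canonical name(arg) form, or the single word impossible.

move(4), back(3), turn(right)

key: position moved to (1,6) AND the heading swung to W — translation plus rotation needed
start: at (1,7), heading south
[1] after move(4): at (1,3), heading south
[2] after back(3): at (1,6), heading south
[3] after turn(right): at (1,6), heading west
uniquely the one of 216 3-step routes that fits.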